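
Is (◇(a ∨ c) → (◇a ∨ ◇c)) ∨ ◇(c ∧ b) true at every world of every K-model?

Yes, valid

Tableau for the negation ¬((◇(a ∨ c) → (◇a ∨ ◇c)) ∨ ◇(c ∧ b)):
1. ¬((◇(a ∨ c) → (◇a ∨ ◇c)) ∨ ◇(c ∧ b)), w0
2. ¬(◇(a ∨ c) → (◇a ∨ ◇c)), w0
3. ¬◇(c ∧ b), w0
4. ◇(a ∨ c), w0
5. ¬(◇a ∨ ◇c), w0
6. ¬◇a, w0
7. ¬◇c, w0
8. a ∨ c, w1
9. ¬(c ∧ b), w1
10. ¬a, w1
11. ¬c, w1
12. c, w1
Accessibility: w0Rw1
Branch closes: c and ¬c both at w1.
All branches of the negation close; one closing branch shown above.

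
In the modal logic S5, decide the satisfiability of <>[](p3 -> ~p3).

Satisfiable (open branch found)

1. <>[](p3 -> ~p3), w0
2. [](p3 -> ~p3), w1
3. p3 -> ~p3, w0
4. p3 -> ~p3, w1
5. ~p3, w0
6. ~p3, w1
Accessibility: w0Rw0, w0Rw1, w1Rw0, w1Rw1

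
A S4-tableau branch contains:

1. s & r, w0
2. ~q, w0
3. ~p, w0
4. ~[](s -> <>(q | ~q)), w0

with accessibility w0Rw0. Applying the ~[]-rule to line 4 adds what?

a fresh world w1 with w0Rw1, and ~(s -> <>(q | ~q)) at w1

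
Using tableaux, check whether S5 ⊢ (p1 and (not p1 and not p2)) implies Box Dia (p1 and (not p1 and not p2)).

Valid

Tableau for the negation not ((p1 and (not p1 and not p2)) implies Box Dia (p1 and (not p1 and not p2))):
1. not ((p1 and (not p1 and not p2)) implies Box Dia (p1 and (not p1 and not p2))), w0
2. p1 and (not p1 and not p2), w0
3. not Box Dia (p1 and (not p1 and not p2)), w0
4. p1, w0
5. not p1 and not p2, w0
6. not p1, w0
7. not p2, w0
Accessibility: w0Rw0
Branch closes: p1 and not p1 both at w0.
Every branch of the negation's tableau closes; the branch above is one of them.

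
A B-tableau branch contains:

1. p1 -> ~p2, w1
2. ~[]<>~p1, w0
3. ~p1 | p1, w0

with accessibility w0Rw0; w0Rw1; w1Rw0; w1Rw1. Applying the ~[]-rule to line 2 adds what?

a fresh world w2 with w0Rw2, and ~<>~p1 at w2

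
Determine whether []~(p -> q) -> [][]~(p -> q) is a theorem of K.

Invalid (countermodel exists)

Tableau for the negation ~([]~(p -> q) -> [][]~(p -> q)):
1. ~([]~(p -> q) -> [][]~(p -> q)), w0
2. []~(p -> q), w0   [~->-rule on 1]
3. ~[][]~(p -> q), w0   [~->-rule on 1]
4. ~[]~(p -> q), w1   [~[]-rule on 3: fresh world w1, w0Rw1]
5. ~(p -> q), w1   [[]-rule on 2 via w0Rw1]
6. p, w1   [~->-rule on 5]
7. ~q, w1   [~->-rule on 5]
8. p -> q, w2   [~[]-rule on 4: fresh world w2, w1Rw2]
9. q, w2   [->-rule on 8 (branches; this branch)]
Accessibility: w0Rw1, w1Rw2
The negation has an open branch (countermodel exists).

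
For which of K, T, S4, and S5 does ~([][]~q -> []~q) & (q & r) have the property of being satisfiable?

T-tableau for the formula:
1. ~([][]~q -> []~q) & (q & r), u
2. ~([][]~q -> []~q), u
3. q & r, u
4. [][]~q, u
5. ~[]~q, u
6. q, u
7. r, u
8. []~q, u
9. ~q, u
Accessibility: uRu
Branch closes: q and ~q both at u.
Every branch closes (one shown): unsatisfiable in T, hence also in S4, S5 (every S4/S5-frame is a T-frame).
K-tableau for the formula:
1. ~([][]~q -> []~q) & (q & r), u
2. ~([][]~q -> []~q), u
3. q & r, u
4. [][]~q, u
5. ~[]~q, u
6. q, u
7. r, u
8. q, v
9. []~q, v
Accessibility: uRv
Complete open branch: satisfiable in K.

K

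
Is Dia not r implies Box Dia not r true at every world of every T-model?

No, not valid

Tableau for the negation not (Dia not r implies Box Dia not r):
1. not (Dia not r implies Box Dia not r), 0
2. Dia not r, 0
3. not Box Dia not r, 0
4. not r, 1
5. not Dia not r, 2
6. r, 2
Accessibility: 0R0, 0R1, 0R2, 1R1, 2R2
The negation has an open branch (countermodel exists).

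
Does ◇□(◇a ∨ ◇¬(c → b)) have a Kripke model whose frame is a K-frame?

Satisfiable (open branch found)

1. ◇□(◇a ∨ ◇¬(c → b)), 0
2. □(◇a ∨ ◇¬(c → b)), 1
Accessibility: 0R1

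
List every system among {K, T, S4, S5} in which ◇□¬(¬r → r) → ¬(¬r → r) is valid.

S5-tableau for the negation ¬(◇□¬(¬r → r) → ¬(¬r → r)):
1. ¬(◇□¬(¬r → r) → ¬(¬r → r)), u
2. ◇□¬(¬r → r), u
3. ¬r → r, u
4. r, u
5. □¬(¬r → r), v
6. ¬(¬r → r), u
7. ¬r, u
Accessibility: uRu, uRv, vRu, vRv
Branch closes: r and ¬r both at u.
Every branch closes (one shown): valid in S5.
S4-tableau for the negation ¬(◇□¬(¬r → r) → ¬(¬r → r)):
1. ¬(◇□¬(¬r → r) → ¬(¬r → r)), u
2. ◇□¬(¬r → r), u
3. ¬r → r, u
4. r, u
5. □¬(¬r → r), v
6. ¬(¬r → r), v
7. ¬r, v
Accessibility: uRu, uRv, vRv
Complete open branch: countermodel on an S4-frame, so not valid in S4, nor in K, T (the same frame is also a K-frame and a T-frame).

S5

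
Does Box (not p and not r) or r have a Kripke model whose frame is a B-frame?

Satisfiable (open branch found)

1. Box (not p and not r) or r, 0
2. r, 0
Accessibility: 0R0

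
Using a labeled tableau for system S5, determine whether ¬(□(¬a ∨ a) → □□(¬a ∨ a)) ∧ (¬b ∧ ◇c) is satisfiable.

No, unsatisfiable

1. ¬(□(¬a ∨ a) → □□(¬a ∨ a)) ∧ (¬b ∧ ◇c), w0
2. ¬(□(¬a ∨ a) → □□(¬a ∨ a)), w0   [∧-rule on 1]
3. ¬b ∧ ◇c, w0   [∧-rule on 1]
4. □(¬a ∨ a), w0   [¬→-rule on 2]
5. ¬□□(¬a ∨ a), w0   [¬→-rule on 2]
6. ¬b, w0   [∧-rule on 3]
7. ◇c, w0   [∧-rule on 3]
8. ¬a ∨ a, w0   [□-rule on 4 via w0Rw0]
9. a, w0   [∨-rule on 8 (branches; this branch)]
10. ¬□(¬a ∨ a), w1   [¬□-rule on 5: fresh world w1, w0Rw1]
11. ¬a ∨ a, w1   [□-rule on 4 via w0Rw1]
12. a, w1   [∨-rule on 11 (branches; this branch)]
13. c, w2   [◇-rule on 7: fresh world w2, w0Rw2]
14. ¬a ∨ a, w2   [□-rule on 4 via w0Rw2]
15. a, w2   [∨-rule on 14 (branches; this branch)]
16. ¬(¬a ∨ a), w3   [¬□-rule on 10: fresh world w3, w1Rw3]
17. a, w3   [¬∨-rule on 16]
18. ¬a, w3   [¬∨-rule on 16]
Accessibility: w0Rw0, w0Rw1, w0Rw2, w0Rw3, w1Rw0, w1Rw1, w1Rw2, w1Rw3, w2Rw0, w2Rw1, w2Rw2, w2Rw3, w3Rw0, w3Rw1, w3Rw2, w3Rw3
Branch closes: a and ¬a both at w3.
Every branch closes; the branch above is one of them.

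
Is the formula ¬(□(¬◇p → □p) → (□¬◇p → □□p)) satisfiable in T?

Unsatisfiable (every branch closes)

1. ¬(□(¬◇p → □p) → (□¬◇p → □□p)), w0
2. □(¬◇p → □p), w0
3. ¬(□¬◇p → □□p), w0
4. □¬◇p, w0
5. ¬□□p, w0
6. ¬◇p → □p, w0
7. ¬◇p, w0
8. ¬p, w0
9. ◇p, w0
10. ¬□p, w1
11. ¬◇p → □p, w1
12. ¬◇p, w1
13. ¬p, w1
14. ◇p, w1
15. p, w2
16. ¬◇p → □p, w2
17. ¬◇p, w2
18. ¬p, w2
Accessibility: w0Rw0, w0Rw1, w0Rw2, w1Rw1, w2Rw2
Branch closes: p and ¬p both at w2.
(One branch shown.) All branches close.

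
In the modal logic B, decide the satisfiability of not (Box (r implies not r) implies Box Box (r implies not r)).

Satisfiable

1. not (Box (r implies not r) implies Box Box (r implies not r)), u
2. Box (r implies not r), u
3. not Box Box (r implies not r), u
4. r implies not r, u
5. not r, u
6. not Box (r implies not r), v
7. r implies not r, v
8. not r, v
9. not (r implies not r), w
10. r, w
Accessibility: uRu, uRv, vRu, vRv, vRw, wRv, wRw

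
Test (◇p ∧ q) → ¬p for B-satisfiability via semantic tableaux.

Yes, satisfiable

1. (◇p ∧ q) → ¬p, 0
2. ¬p, 0
Accessibility: 0R0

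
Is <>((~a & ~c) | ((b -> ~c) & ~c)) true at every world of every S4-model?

Tableau for the negation ~<>((~a & ~c) | ((b -> ~c) & ~c)):
1. ~<>((~a & ~c) | ((b -> ~c) & ~c)), u
2. ~((~a & ~c) | ((b -> ~c) & ~c)), u
3. ~(~a & ~c), u
4. ~((b -> ~c) & ~c), u
5. c, u
Accessibility: uRu
The negation has an open branch (countermodel exists).

No, not valid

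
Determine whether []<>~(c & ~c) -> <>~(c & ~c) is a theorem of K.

No, not valid

Tableau for the negation ~([]<>~(c & ~c) -> <>~(c & ~c)):
1. ~([]<>~(c & ~c) -> <>~(c & ~c)), 0
2. []<>~(c & ~c), 0
3. ~<>~(c & ~c), 0
The negation has an open branch (countermodel exists).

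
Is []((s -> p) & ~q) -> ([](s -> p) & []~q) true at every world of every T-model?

Yes, valid

Tableau for the negation ~([]((s -> p) & ~q) -> ([](s -> p) & []~q)):
1. ~([]((s -> p) & ~q) -> ([](s -> p) & []~q)), 0
2. []((s -> p) & ~q), 0
3. ~([](s -> p) & []~q), 0
4. (s -> p) & ~q, 0
5. s -> p, 0
6. ~q, 0
7. ~[](s -> p), 0
8. p, 0
9. ~(s -> p), 1
10. s, 1
11. ~p, 1
12. (s -> p) & ~q, 1
13. s -> p, 1
14. ~q, 1
15. p, 1
Accessibility: 0R0, 0R1, 1R1
Branch closes: p and ~p both at 1.
Every branch of the negation's tableau closes; the branch above is one of them.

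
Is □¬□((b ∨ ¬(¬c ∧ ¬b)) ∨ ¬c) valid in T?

Tableau for the negation ¬□¬□((b ∨ ¬(¬c ∧ ¬b)) ∨ ¬c):
1. ¬□¬□((b ∨ ¬(¬c ∧ ¬b)) ∨ ¬c), w0
2. □((b ∨ ¬(¬c ∧ ¬b)) ∨ ¬c), w1
3. (b ∨ ¬(¬c ∧ ¬b)) ∨ ¬c, w1
4. ¬c, w1
Accessibility: w0Rw0, w0Rw1, w1Rw1
The negation has an open branch (countermodel exists).

No, not valid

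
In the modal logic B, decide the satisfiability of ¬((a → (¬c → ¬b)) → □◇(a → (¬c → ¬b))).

Unsatisfiable (every branch closes)

1. ¬((a → (¬c → ¬b)) → □◇(a → (¬c → ¬b))), 0
2. a → (¬c → ¬b), 0
3. ¬□◇(a → (¬c → ¬b)), 0
4. ¬c → ¬b, 0
5. ¬b, 0
6. ¬◇(a → (¬c → ¬b)), 1
7. ¬(a → (¬c → ¬b)), 0
8. a, 0
9. ¬(¬c → ¬b), 0
10. ¬c, 0
11. b, 0
Accessibility: 0R0, 0R1, 1R0, 1R1
Branch closes: b and ¬b both at 0.
All branches of the tableau close; one closing branch shown above.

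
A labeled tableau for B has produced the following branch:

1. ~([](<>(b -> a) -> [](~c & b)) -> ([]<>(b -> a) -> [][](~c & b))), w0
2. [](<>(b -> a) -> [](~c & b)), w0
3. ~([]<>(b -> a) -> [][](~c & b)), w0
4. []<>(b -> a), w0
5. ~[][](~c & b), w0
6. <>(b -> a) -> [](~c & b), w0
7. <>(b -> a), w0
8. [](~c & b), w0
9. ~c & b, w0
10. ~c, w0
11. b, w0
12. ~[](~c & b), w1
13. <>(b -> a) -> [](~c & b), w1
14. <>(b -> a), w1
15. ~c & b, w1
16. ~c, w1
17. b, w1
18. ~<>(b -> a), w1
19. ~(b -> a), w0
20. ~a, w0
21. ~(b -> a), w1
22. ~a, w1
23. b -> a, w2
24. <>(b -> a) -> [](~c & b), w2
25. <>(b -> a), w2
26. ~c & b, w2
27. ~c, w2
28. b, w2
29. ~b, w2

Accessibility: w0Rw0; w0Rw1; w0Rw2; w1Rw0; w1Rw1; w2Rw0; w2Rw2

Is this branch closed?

Both b and ~b appear at w2.

Closed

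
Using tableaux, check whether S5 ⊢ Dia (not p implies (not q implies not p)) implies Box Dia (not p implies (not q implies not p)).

Tableau for the negation not (Dia (not p implies (not q implies not p)) implies Box Dia (not p implies (not q implies not p))):
1. not (Dia (not p implies (not q implies not p)) implies Box Dia (not p implies (not q implies not p))), w0
2. Dia (not p implies (not q implies not p)), w0   [neg-implies-rule on 1]
3. not Box Dia (not p implies (not q implies not p)), w0   [neg-implies-rule on 1]
4. not p implies (not q implies not p), w1   [Dia-rule on 2: fresh world w1, w0Rw1]
5. not q implies not p, w1   [implies-rule on 4 (branches; this branch)]
6. not p, w1   [implies-rule on 5 (branches; this branch)]
7. not Dia (not p implies (not q implies not p)), w2   [neg-Box-rule on 3: fresh world w2, w0Rw2]
8. not (not p implies (not q implies not p)), w0   [neg-Dia-rule on 7 via w2Rw0]
9. not p, w0   [neg-implies-rule on 8]
10. not (not q implies not p), w0   [neg-implies-rule on 8]
11. not q, w0   [neg-implies-rule on 10]
12. p, w0   [neg-implies-rule on 10]
Accessibility: w0Rw0, w0Rw1, w0Rw2, w1Rw0, w1Rw1, w1Rw2, w2Rw0, w2Rw1, w2Rw2
Branch closes: p and not p both at w0.
All branches of the negation close; one closing branch shown above.

Valid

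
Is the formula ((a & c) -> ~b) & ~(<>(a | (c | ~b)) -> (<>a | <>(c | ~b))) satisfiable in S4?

Unsatisfiable (every branch closes)

1. ((a & c) -> ~b) & ~(<>(a | (c | ~b)) -> (<>a | <>(c | ~b))), 0
2. (a & c) -> ~b, 0
3. ~(<>(a | (c | ~b)) -> (<>a | <>(c | ~b))), 0
4. <>(a | (c | ~b)), 0
5. ~(<>a | <>(c | ~b)), 0
6. ~<>a, 0
7. ~<>(c | ~b), 0
8. ~a, 0
9. ~(c | ~b), 0
10. ~c, 0
11. b, 0
12. ~(a & c), 0
13. a | (c | ~b), 1
14. ~a, 1
15. ~(c | ~b), 1
16. ~c, 1
17. b, 1
18. c | ~b, 1
19. ~b, 1
Accessibility: 0R0, 0R1, 1R1
Branch closes: b and ~b both at 1.
Every branch closes; the branch above is one of them.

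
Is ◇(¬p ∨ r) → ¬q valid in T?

Tableau for the negation ¬(◇(¬p ∨ r) → ¬q):
1. ¬(◇(¬p ∨ r) → ¬q), w0
2. ◇(¬p ∨ r), w0
3. q, w0
4. ¬p ∨ r, w1
5. r, w1
Accessibility: w0Rw0, w0Rw1, w1Rw1
The negation has an open branch (countermodel exists).

Not valid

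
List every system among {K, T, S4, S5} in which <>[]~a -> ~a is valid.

S5-tableau for the negation ~(<>[]~a -> ~a):
1. ~(<>[]~a -> ~a), u
2. <>[]~a, u   [~->-rule on 1]
3. a, u   [~->-rule on 1]
4. []~a, v   [<>-rule on 2: fresh world v, uRv]
5. ~a, u   [[]-rule on 4 via vRu]
Accessibility: uRu, uRv, vRu, vRv
Branch closes: a and ~a both at u.
Every branch closes (one shown): valid in S5.
S4-tableau for the negation ~(<>[]~a -> ~a):
1. ~(<>[]~a -> ~a), u
2. <>[]~a, u   [~->-rule on 1]
3. a, u   [~->-rule on 1]
4. []~a, v   [<>-rule on 2: fresh world v, uRv]
5. ~a, v   [[]-rule on 4 via vRv]
Accessibility: uRu, uRv, vRv
Complete open branch: countermodel on an S4-frame, so not valid in S4, nor in K, T (the same frame is also a K-frame and a T-frame).

S5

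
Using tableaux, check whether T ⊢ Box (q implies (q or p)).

Valid

Tableau for the negation not Box (q implies (q or p)):
1. not Box (q implies (q or p)), u
2. not (q implies (q or p)), v
3. q, v
4. not (q or p), v
5. not q, v
6. not p, v
Accessibility: uRu, uRv, vRv
Branch closes: q and not q both at v.
Every branch of the negation's tableau closes; the branch above is one of them.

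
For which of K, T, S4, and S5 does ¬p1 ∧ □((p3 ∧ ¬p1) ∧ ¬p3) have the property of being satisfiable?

K

T-tableau for the formula:
1. ¬p1 ∧ □((p3 ∧ ¬p1) ∧ ¬p3), w0
2. ¬p1, w0   [∧-rule on 1]
3. □((p3 ∧ ¬p1) ∧ ¬p3), w0   [∧-rule on 1]
4. (p3 ∧ ¬p1) ∧ ¬p3, w0   [□-rule on 3 via w0Rw0]
5. p3 ∧ ¬p1, w0   [∧-rule on 4]
6. ¬p3, w0   [∧-rule on 4]
7. p3, w0   [∧-rule on 5]
Accessibility: w0Rw0
Branch closes: p3 and ¬p3 both at w0.
Every branch closes (one shown): unsatisfiable in T, hence also in S4, S5 (every S4/S5-frame is a T-frame).
K-tableau for the formula:
1. ¬p1 ∧ □((p3 ∧ ¬p1) ∧ ¬p3), w0
2. ¬p1, w0   [∧-rule on 1]
3. □((p3 ∧ ¬p1) ∧ ¬p3), w0   [∧-rule on 1]
Complete open branch: satisfiable in K.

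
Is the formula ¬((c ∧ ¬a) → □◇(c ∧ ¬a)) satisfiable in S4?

Satisfiable

1. ¬((c ∧ ¬a) → □◇(c ∧ ¬a)), u
2. c ∧ ¬a, u
3. ¬□◇(c ∧ ¬a), u
4. c, u
5. ¬a, u
6. ¬◇(c ∧ ¬a), v
7. ¬(c ∧ ¬a), v
8. a, v
Accessibility: uRu, uRv, vRv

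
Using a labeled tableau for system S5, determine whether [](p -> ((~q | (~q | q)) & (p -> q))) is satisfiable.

Satisfiable (open branch found)

1. [](p -> ((~q | (~q | q)) & (p -> q))), u
2. p -> ((~q | (~q | q)) & (p -> q)), u
3. (~q | (~q | q)) & (p -> q), u
4. ~q | (~q | q), u
5. p -> q, u
6. ~q | q, u
7. q, u
Accessibility: uRu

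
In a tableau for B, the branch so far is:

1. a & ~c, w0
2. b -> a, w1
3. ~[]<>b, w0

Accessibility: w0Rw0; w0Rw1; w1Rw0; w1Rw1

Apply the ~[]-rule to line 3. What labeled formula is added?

a fresh world w2 with w0Rw2, and ~<>b at w2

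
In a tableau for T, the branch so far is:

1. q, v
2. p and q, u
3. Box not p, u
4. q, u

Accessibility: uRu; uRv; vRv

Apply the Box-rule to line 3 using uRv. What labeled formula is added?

not p, v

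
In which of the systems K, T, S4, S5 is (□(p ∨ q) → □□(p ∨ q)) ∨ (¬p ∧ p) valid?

T-tableau for the negation ¬((□(p ∨ q) → □□(p ∨ q)) ∨ (¬p ∧ p)):
1. ¬((□(p ∨ q) → □□(p ∨ q)) ∨ (¬p ∧ p)), 0
2. ¬(□(p ∨ q) → □□(p ∨ q)), 0
3. ¬(¬p ∧ p), 0
4. □(p ∨ q), 0
5. ¬□□(p ∨ q), 0
6. p ∨ q, 0
7. ¬p, 0
8. q, 0
9. ¬□(p ∨ q), 1
10. p ∨ q, 1
11. q, 1
12. ¬(p ∨ q), 2
13. ¬p, 2
14. ¬q, 2
Accessibility: 0R0, 0R1, 1R1, 1R2, 2R2
Complete open branch: countermodel on a T-frame, so not valid in T, nor in K (the same frame is also a K-frame).
S4-tableau for the negation ¬((□(p ∨ q) → □□(p ∨ q)) ∨ (¬p ∧ p)):
1. ¬((□(p ∨ q) → □□(p ∨ q)) ∨ (¬p ∧ p)), 0
2. ¬(□(p ∨ q) → □□(p ∨ q)), 0
3. ¬(¬p ∧ p), 0
4. □(p ∨ q), 0
5. ¬□□(p ∨ q), 0
6. p ∨ q, 0
7. ¬p, 0
8. q, 0
9. ¬□(p ∨ q), 1
10. p ∨ q, 1
11. q, 1
12. ¬(p ∨ q), 2
13. ¬p, 2
14. ¬q, 2
15. p ∨ q, 2
16. q, 2
Accessibility: 0R0, 0R1, 0R2, 1R1, 1R2, 2R2
Branch closes: q and ¬q both at 2.
Every branch closes (one shown): valid in S4, hence also in S5 (every theorem of S4 is a theorem of S5).

S4, S5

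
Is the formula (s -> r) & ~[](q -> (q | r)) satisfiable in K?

Unsatisfiable

1. (s -> r) & ~[](q -> (q | r)), w0
2. s -> r, w0
3. ~[](q -> (q | r)), w0
4. r, w0
5. ~(q -> (q | r)), w1
6. q, w1
7. ~(q | r), w1
8. ~q, w1
9. ~r, w1
Accessibility: w0Rw1
Branch closes: q and ~q both at w1.
All branches of the tableau close; one closing branch shown above.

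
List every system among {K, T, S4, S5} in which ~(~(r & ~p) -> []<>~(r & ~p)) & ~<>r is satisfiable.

T-tableau for the formula:
1. ~(~(r & ~p) -> []<>~(r & ~p)) & ~<>r, w0
2. ~(~(r & ~p) -> []<>~(r & ~p)), w0
3. ~<>r, w0
4. ~(r & ~p), w0
5. ~[]<>~(r & ~p), w0
6. ~r, w0
7. p, w0
8. ~<>~(r & ~p), w1
9. ~r, w1
10. r & ~p, w1
11. r, w1
12. ~p, w1
Accessibility: w0Rw0, w0Rw1, w1Rw1
Branch closes: r and ~r both at w1.
Every branch closes (one shown): unsatisfiable in T, hence also in S4, S5 (every S4/S5-frame is a T-frame).
K-tableau for the formula:
1. ~(~(r & ~p) -> []<>~(r & ~p)) & ~<>r, w0
2. ~(~(r & ~p) -> []<>~(r & ~p)), w0
3. ~<>r, w0
4. ~(r & ~p), w0
5. ~[]<>~(r & ~p), w0
6. p, w0
7. ~<>~(r & ~p), w1
8. ~r, w1
Accessibility: w0Rw1
Complete open branch: satisfiable in K.

K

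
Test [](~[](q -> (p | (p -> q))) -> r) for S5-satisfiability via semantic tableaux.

Satisfiable (open branch found)

1. [](~[](q -> (p | (p -> q))) -> r), w0
2. ~[](q -> (p | (p -> q))) -> r, w0
3. r, w0
Accessibility: w0Rw0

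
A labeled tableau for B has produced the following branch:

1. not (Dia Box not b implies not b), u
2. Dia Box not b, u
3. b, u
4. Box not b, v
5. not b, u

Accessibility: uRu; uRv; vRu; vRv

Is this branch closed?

Both b and not b appear at u.

Closed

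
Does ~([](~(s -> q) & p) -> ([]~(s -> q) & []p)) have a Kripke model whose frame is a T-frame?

Unsatisfiable

1. ~([](~(s -> q) & p) -> ([]~(s -> q) & []p)), 0
2. [](~(s -> q) & p), 0
3. ~([]~(s -> q) & []p), 0
4. ~(s -> q) & p, 0
5. ~(s -> q), 0
6. p, 0
7. s, 0
8. ~q, 0
9. ~[]~(s -> q), 0
10. s -> q, 1
11. ~(s -> q) & p, 1
12. ~(s -> q), 1
13. p, 1
14. s, 1
15. ~q, 1
16. q, 1
Accessibility: 0R0, 0R1, 1R1
Branch closes: q and ~q both at 1.
Every branch closes; the branch above is one of them.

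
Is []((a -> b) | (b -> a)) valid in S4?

Tableau for the negation ~[]((a -> b) | (b -> a)):
1. ~[]((a -> b) | (b -> a)), 0
2. ~((a -> b) | (b -> a)), 1   [~[]-rule on 1: fresh world 1, 0R1]
3. ~(a -> b), 1   [~|-rule on 2]
4. ~(b -> a), 1   [~|-rule on 2]
5. a, 1   [~->-rule on 3]
6. ~b, 1   [~->-rule on 3]
7. b, 1   [~->-rule on 4]
8. ~a, 1   [~->-rule on 4]
Accessibility: 0R0, 0R1, 1R1
Branch closes: b and ~b both at 1.
All branches of the negation close; one closing branch shown above.

Valid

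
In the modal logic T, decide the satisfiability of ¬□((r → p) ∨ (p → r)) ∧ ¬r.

1. ¬□((r → p) ∨ (p → r)) ∧ ¬r, u
2. ¬□((r → p) ∨ (p → r)), u
3. ¬r, u
4. ¬((r → p) ∨ (p → r)), v
5. ¬(r → p), v
6. ¬(p → r), v
7. r, v
8. ¬p, v
9. p, v
10. ¬r, v
Accessibility: uRu, uRv, vRv
Branch closes: p and ¬p both at v.
All branches of the tableau close; one closing branch shown above.

Unsatisfiable (every branch closes)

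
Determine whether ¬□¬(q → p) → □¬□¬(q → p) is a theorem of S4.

Invalid (countermodel exists)

Tableau for the negation ¬(¬□¬(q → p) → □¬□¬(q → p)):
1. ¬(¬□¬(q → p) → □¬□¬(q → p)), 0
2. ¬□¬(q → p), 0
3. ¬□¬□¬(q → p), 0
4. q → p, 1
5. p, 1
6. □¬(q → p), 2
7. ¬(q → p), 2
8. q, 2
9. ¬p, 2
Accessibility: 0R0, 0R1, 0R2, 1R1, 2R2
The negation has an open branch (countermodel exists).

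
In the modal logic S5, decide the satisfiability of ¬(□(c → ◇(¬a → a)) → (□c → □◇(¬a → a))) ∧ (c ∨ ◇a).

Unsatisfiable

1. ¬(□(c → ◇(¬a → a)) → (□c → □◇(¬a → a))) ∧ (c ∨ ◇a), w0
2. ¬(□(c → ◇(¬a → a)) → (□c → □◇(¬a → a))), w0
3. c ∨ ◇a, w0
4. □(c → ◇(¬a → a)), w0
5. ¬(□c → □◇(¬a → a)), w0
6. □c, w0
7. ¬□◇(¬a → a), w0
8. c → ◇(¬a → a), w0
9. c, w0
10. ◇(¬a → a), w0
11. ¬◇(¬a → a), w1
12. c → ◇(¬a → a), w1
13. c, w1
14. ¬(¬a → a), w0
15. ¬a, w0
16. ¬(¬a → a), w1
17. ¬a, w1
18. ◇(¬a → a), w1
19. ¬a → a, w2
20. c → ◇(¬a → a), w2
21. c, w2
22. ¬(¬a → a), w2
23. ¬a, w2
24. a, w2
Accessibility: w0Rw0, w0Rw1, w0Rw2, w1Rw0, w1Rw1, w1Rw2, w2Rw0, w2Rw1, w2Rw2
Branch closes: a and ¬a both at w2.
Every branch closes; the branch above is one of them.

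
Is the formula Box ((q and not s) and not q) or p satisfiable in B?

Yes, satisfiable

1. Box ((q and not s) and not q) or p, w0
2. p, w0   [or-rule on 1 (branches; this branch)]
Accessibility: w0Rw0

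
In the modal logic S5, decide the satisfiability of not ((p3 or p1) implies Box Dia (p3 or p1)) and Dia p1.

1. not ((p3 or p1) implies Box Dia (p3 or p1)) and Dia p1, w0
2. not ((p3 or p1) implies Box Dia (p3 or p1)), w0
3. Dia p1, w0
4. p3 or p1, w0
5. not Box Dia (p3 or p1), w0
6. p1, w0
7. p1, w1
8. not Dia (p3 or p1), w2
9. not (p3 or p1), w0
10. not p3, w0
11. not p1, w0
Accessibility: w0Rw0, w0Rw1, w0Rw2, w1Rw0, w1Rw1, w1Rw2, w2Rw0, w2Rw1, w2Rw2
Branch closes: p1 and not p1 both at w0.
Every branch closes; the branch above is one of them.

No, unsatisfiable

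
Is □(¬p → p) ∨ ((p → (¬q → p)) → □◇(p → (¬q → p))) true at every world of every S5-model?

Valid

Tableau for the negation ¬(□(¬p → p) ∨ ((p → (¬q → p)) → □◇(p → (¬q → p)))):
1. ¬(□(¬p → p) ∨ ((p → (¬q → p)) → □◇(p → (¬q → p)))), 0
2. ¬□(¬p → p), 0
3. ¬((p → (¬q → p)) → □◇(p → (¬q → p))), 0
4. p → (¬q → p), 0
5. ¬□◇(p → (¬q → p)), 0
6. ¬q → p, 0
7. p, 0
8. ¬(¬p → p), 1
9. ¬p, 1
10. ¬◇(p → (¬q → p)), 2
11. ¬(p → (¬q → p)), 0
12. ¬(¬q → p), 0
13. ¬q, 0
14. ¬p, 0
Accessibility: 0R0, 0R1, 0R2, 1R0, 1R1, 1R2, 2R0, 2R1, 2R2
Branch closes: p and ¬p both at 0.
All branches of the negation close; one closing branch shown above.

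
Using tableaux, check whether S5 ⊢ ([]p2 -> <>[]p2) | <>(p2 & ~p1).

Valid

Tableau for the negation ~(([]p2 -> <>[]p2) | <>(p2 & ~p1)):
1. ~(([]p2 -> <>[]p2) | <>(p2 & ~p1)), w0
2. ~([]p2 -> <>[]p2), w0   [~|-rule on 1]
3. ~<>(p2 & ~p1), w0   [~|-rule on 1]
4. []p2, w0   [~->-rule on 2]
5. ~<>[]p2, w0   [~->-rule on 2]
6. ~(p2 & ~p1), w0   [~<>-rule on 3 via w0Rw0]
7. p2, w0   [[]-rule on 4 via w0Rw0]
8. ~[]p2, w0   [~<>-rule on 5 via w0Rw0]
9. p1, w0   [~&-rule on 6 (branches; this branch)]
10. ~p2, w1   [~[]-rule on 8: fresh world w1, w0Rw1]
11. ~(p2 & ~p1), w1   [~<>-rule on 3 via w0Rw1]
12. p2, w1   [[]-rule on 4 via w0Rw1]
Accessibility: w0Rw0, w0Rw1, w1Rw0, w1Rw1
Branch closes: p2 and ~p2 both at w1.
Every branch of the negation's tableau closes; the branch above is one of them.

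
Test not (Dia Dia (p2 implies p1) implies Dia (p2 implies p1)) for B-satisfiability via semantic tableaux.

Satisfiable

1. not (Dia Dia (p2 implies p1) implies Dia (p2 implies p1)), w0
2. Dia Dia (p2 implies p1), w0
3. not Dia (p2 implies p1), w0
4. not (p2 implies p1), w0
5. p2, w0
6. not p1, w0
7. Dia (p2 implies p1), w1
8. not (p2 implies p1), w1
9. p2, w1
10. not p1, w1
11. p2 implies p1, w2
12. p1, w2
Accessibility: w0Rw0, w0Rw1, w1Rw0, w1Rw1, w1Rw2, w2Rw1, w2Rw2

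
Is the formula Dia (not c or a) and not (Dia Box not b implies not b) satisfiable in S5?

1. Dia (not c or a) and not (Dia Box not b implies not b), 0
2. Dia (not c or a), 0
3. not (Dia Box not b implies not b), 0
4. Dia Box not b, 0
5. b, 0
6. not c or a, 1
7. a, 1
8. Box not b, 2
9. not b, 0
Accessibility: 0R0, 0R1, 0R2, 1R0, 1R1, 1R2, 2R0, 2R1, 2R2
Branch closes: b and not b both at 0.
All branches of the tableau close; one closing branch shown above.

Unsatisfiable (every branch closes)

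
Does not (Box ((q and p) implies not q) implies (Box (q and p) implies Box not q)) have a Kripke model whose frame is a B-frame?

1. not (Box ((q and p) implies not q) implies (Box (q and p) implies Box not q)), w0
2. Box ((q and p) implies not q), w0
3. not (Box (q and p) implies Box not q), w0
4. Box (q and p), w0
5. not Box not q, w0
6. (q and p) implies not q, w0
7. q and p, w0
8. q, w0
9. p, w0
10. not (q and p), w0
11. not p, w0
Accessibility: w0Rw0
Branch closes: p and not p both at w0.
(One branch shown.) All branches close.

No, unsatisfiable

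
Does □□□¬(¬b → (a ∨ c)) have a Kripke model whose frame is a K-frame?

Satisfiable

1. □□□¬(¬b → (a ∨ c)), w0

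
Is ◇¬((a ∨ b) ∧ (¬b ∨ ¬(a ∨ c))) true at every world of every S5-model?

Tableau for the negation ¬◇¬((a ∨ b) ∧ (¬b ∨ ¬(a ∨ c))):
1. ¬◇¬((a ∨ b) ∧ (¬b ∨ ¬(a ∨ c))), 0
2. (a ∨ b) ∧ (¬b ∨ ¬(a ∨ c)), 0   [¬◇-rule on 1 via 0R0]
3. a ∨ b, 0   [∧-rule on 2]
4. ¬b ∨ ¬(a ∨ c), 0   [∧-rule on 2]
5. b, 0   [∨-rule on 3 (branches; this branch)]
6. ¬(a ∨ c), 0   [∨-rule on 4 (branches; this branch)]
7. ¬a, 0   [¬∨-rule on 6]
8. ¬c, 0   [¬∨-rule on 6]
Accessibility: 0R0
The negation has an open branch (countermodel exists).

Not valid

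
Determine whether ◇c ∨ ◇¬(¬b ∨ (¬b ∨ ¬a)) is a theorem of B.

Not valid

Tableau for the negation ¬(◇c ∨ ◇¬(¬b ∨ (¬b ∨ ¬a))):
1. ¬(◇c ∨ ◇¬(¬b ∨ (¬b ∨ ¬a))), w0
2. ¬◇c, w0   [¬∨-rule on 1]
3. ¬◇¬(¬b ∨ (¬b ∨ ¬a)), w0   [¬∨-rule on 1]
4. ¬c, w0   [¬◇-rule on 2 via w0Rw0]
5. ¬b ∨ (¬b ∨ ¬a), w0   [¬◇-rule on 3 via w0Rw0]
6. ¬b ∨ ¬a, w0   [∨-rule on 5 (branches; this branch)]
7. ¬a, w0   [∨-rule on 6 (branches; this branch)]
Accessibility: w0Rw0
The negation has an open branch (countermodel exists).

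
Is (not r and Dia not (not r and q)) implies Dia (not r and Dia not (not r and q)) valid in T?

Tableau for the negation not ((not r and Dia not (not r and q)) implies Dia (not r and Dia not (not r and q))):
1. not ((not r and Dia not (not r and q)) implies Dia (not r and Dia not (not r and q))), w0
2. not r and Dia not (not r and q), w0   [neg-implies-rule on 1]
3. not Dia (not r and Dia not (not r and q)), w0   [neg-implies-rule on 1]
4. not r, w0   [and-rule on 2]
5. Dia not (not r and q), w0   [and-rule on 2]
6. not (not r and Dia not (not r and q)), w0   [neg-Dia-rule on 3 via w0Rw0]
7. not Dia not (not r and q), w0   [neg-and-rule on 6 (branches; this branch)]
8. not r and q, w0   [neg-Dia-rule on 7 via w0Rw0]
9. q, w0   [and-rule on 8]
10. not (not r and q), w1   [Dia-rule on 5: fresh world w1, w0Rw1]
11. not (not r and Dia not (not r and q)), w1   [neg-Dia-rule on 3 via w0Rw1]
12. not r and q, w1   [neg-Dia-rule on 7 via w0Rw1]
13. not r, w1   [and-rule on 12]
14. q, w1   [and-rule on 12]
15. not q, w1   [neg-and-rule on 10 (branches; this branch)]
Accessibility: w0Rw0, w0Rw1, w1Rw1
Branch closes: q and not q both at w1.
All branches of the negation close; one closing branch shown above.

Yes, valid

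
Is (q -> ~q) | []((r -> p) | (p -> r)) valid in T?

Valid in T

Tableau for the negation ~((q -> ~q) | []((r -> p) | (p -> r))):
1. ~((q -> ~q) | []((r -> p) | (p -> r))), u
2. ~(q -> ~q), u
3. ~[]((r -> p) | (p -> r)), u
4. q, u
5. ~((r -> p) | (p -> r)), v
6. ~(r -> p), v
7. ~(p -> r), v
8. r, v
9. ~p, v
10. p, v
11. ~r, v
Accessibility: uRu, uRv, vRv
Branch closes: p and ~p both at v.
Every branch of the negation's tableau closes; the branch above is one of them.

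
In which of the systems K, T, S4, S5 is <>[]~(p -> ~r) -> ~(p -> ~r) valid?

S4-tableau for the negation ~(<>[]~(p -> ~r) -> ~(p -> ~r)):
1. ~(<>[]~(p -> ~r) -> ~(p -> ~r)), u
2. <>[]~(p -> ~r), u   [~->-rule on 1]
3. p -> ~r, u   [~->-rule on 1]
4. ~r, u   [->-rule on 3 (branches; this branch)]
5. []~(p -> ~r), v   [<>-rule on 2: fresh world v, uRv]
6. ~(p -> ~r), v   [[]-rule on 5 via vRv]
7. p, v   [~->-rule on 6]
8. r, v   [~->-rule on 6]
Accessibility: uRu, uRv, vRv
Complete open branch: countermodel on an S4-frame, so not valid in S4, nor in K, T (the same frame is also a K-frame and a T-frame).
S5-tableau for the negation ~(<>[]~(p -> ~r) -> ~(p -> ~r)):
1. ~(<>[]~(p -> ~r) -> ~(p -> ~r)), u
2. <>[]~(p -> ~r), u   [~->-rule on 1]
3. p -> ~r, u   [~->-rule on 1]
4. ~r, u   [->-rule on 3 (branches; this branch)]
5. []~(p -> ~r), v   [<>-rule on 2: fresh world v, uRv]
6. ~(p -> ~r), u   [[]-rule on 5 via vRu]
7. p, u   [~->-rule on 6]
8. r, u   [~->-rule on 6]
Accessibility: uRu, uRv, vRu, vRv
Branch closes: r and ~r both at u.
Every branch closes (one shown): valid in S5.

S5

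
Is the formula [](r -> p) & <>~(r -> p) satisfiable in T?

Unsatisfiable

1. [](r -> p) & <>~(r -> p), 0
2. [](r -> p), 0
3. <>~(r -> p), 0
4. r -> p, 0
5. p, 0
6. ~(r -> p), 1
7. r, 1
8. ~p, 1
9. r -> p, 1
10. p, 1
Accessibility: 0R0, 0R1, 1R1
Branch closes: p and ~p both at 1.
(One branch shown.) All branches close.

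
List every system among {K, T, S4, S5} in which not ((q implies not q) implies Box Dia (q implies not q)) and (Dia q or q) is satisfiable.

K, T, S4

S5-tableau for the formula:
1. not ((q implies not q) implies Box Dia (q implies not q)) and (Dia q or q), u
2. not ((q implies not q) implies Box Dia (q implies not q)), u   [and-rule on 1]
3. Dia q or q, u   [and-rule on 1]
4. q implies not q, u   [neg-implies-rule on 2]
5. not Box Dia (q implies not q), u   [neg-implies-rule on 2]
6. Dia q, u   [or-rule on 3 (branches; this branch)]
7. not q, u   [implies-rule on 4 (branches; this branch)]
8. not Dia (q implies not q), v   [neg-Box-rule on 5: fresh world v, uRv]
9. not (q implies not q), u   [neg-Dia-rule on 8 via vRu]
10. q, u   [neg-implies-rule on 9]
Accessibility: uRu, uRv, vRu, vRv
Branch closes: q and not q both at u.
Every branch closes (one shown): unsatisfiable in S5.
S4-tableau for the formula:
1. not ((q implies not q) implies Box Dia (q implies not q)) and (Dia q or q), u
2. not ((q implies not q) implies Box Dia (q implies not q)), u   [and-rule on 1]
3. Dia q or q, u   [and-rule on 1]
4. q implies not q, u   [neg-implies-rule on 2]
5. not Box Dia (q implies not q), u   [neg-implies-rule on 2]
6. Dia q, u   [or-rule on 3 (branches; this branch)]
7. not q, u   [implies-rule on 4 (branches; this branch)]
8. not Dia (q implies not q), v   [neg-Box-rule on 5: fresh world v, uRv]
9. not (q implies not q), v   [neg-Dia-rule on 8 via vRv]
10. q, v   [neg-implies-rule on 9]
11. q, w   [Dia-rule on 6: fresh world w, uRw]
Accessibility: uRu, uRv, uRw, vRv, wRw
Complete open branch: satisfiable in S4, hence also in K, T (this S4-model is also a K-model and a T-model).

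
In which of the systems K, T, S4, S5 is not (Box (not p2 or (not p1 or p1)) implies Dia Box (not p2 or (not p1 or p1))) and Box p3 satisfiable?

K

T-tableau for the formula:
1. not (Box (not p2 or (not p1 or p1)) implies Dia Box (not p2 or (not p1 or p1))) and Box p3, w0
2. not (Box (not p2 or (not p1 or p1)) implies Dia Box (not p2 or (not p1 or p1))), w0
3. Box p3, w0
4. Box (not p2 or (not p1 or p1)), w0
5. not Dia Box (not p2 or (not p1 or p1)), w0
6. p3, w0
7. not p2 or (not p1 or p1), w0
8. not Box (not p2 or (not p1 or p1)), w0
9. not p1 or p1, w0
10. p1, w0
11. not (not p2 or (not p1 or p1)), w1
12. p2, w1
13. not (not p1 or p1), w1
14. p1, w1
15. not p1, w1
Accessibility: w0Rw0, w0Rw1, w1Rw1
Branch closes: p1 and not p1 both at w1.
Every branch closes (one shown): unsatisfiable in T, hence also in S4, S5 (every S4/S5-frame is a T-frame).
K-tableau for the formula:
1. not (Box (not p2 or (not p1 or p1)) implies Dia Box (not p2 or (not p1 or p1))) and Box p3, w0
2. not (Box (not p2 or (not p1 or p1)) implies Dia Box (not p2 or (not p1 or p1))), w0
3. Box p3, w0
4. Box (not p2 or (not p1 or p1)), w0
5. not Dia Box (not p2 or (not p1 or p1)), w0
Complete open branch: satisfiable in K.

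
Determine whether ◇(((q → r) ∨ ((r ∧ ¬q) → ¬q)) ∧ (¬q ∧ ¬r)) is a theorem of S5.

No, not valid

Tableau for the negation ¬◇(((q → r) ∨ ((r ∧ ¬q) → ¬q)) ∧ (¬q ∧ ¬r)):
1. ¬◇(((q → r) ∨ ((r ∧ ¬q) → ¬q)) ∧ (¬q ∧ ¬r)), u
2. ¬(((q → r) ∨ ((r ∧ ¬q) → ¬q)) ∧ (¬q ∧ ¬r)), u
3. ¬(¬q ∧ ¬r), u
4. r, u
Accessibility: uRu
The negation has an open branch (countermodel exists).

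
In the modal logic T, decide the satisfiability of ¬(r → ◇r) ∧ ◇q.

1. ¬(r → ◇r) ∧ ◇q, 0
2. ¬(r → ◇r), 0
3. ◇q, 0
4. r, 0
5. ¬◇r, 0
6. ¬r, 0
Accessibility: 0R0
Branch closes: r and ¬r both at 0.
All branches of the tableau close; one closing branch shown above.

No, unsatisfiable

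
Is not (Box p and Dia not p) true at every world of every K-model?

Valid

Tableau for the negation Box p and Dia not p:
1. Box p and Dia not p, u
2. Box p, u
3. Dia not p, u
4. not p, v
5. p, v
Accessibility: uRv
Branch closes: p and not p both at v.
Every branch of the negation's tableau closes; the branch above is one of them.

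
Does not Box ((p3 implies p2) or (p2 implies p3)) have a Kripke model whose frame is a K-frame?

1. not Box ((p3 implies p2) or (p2 implies p3)), u
2. not ((p3 implies p2) or (p2 implies p3)), v
3. not (p3 implies p2), v
4. not (p2 implies p3), v
5. p3, v
6. not p2, v
7. p2, v
8. not p3, v
Accessibility: uRv
Branch closes: p2 and not p2 both at v.
(One branch shown.) All branches close.

No, unsatisfiable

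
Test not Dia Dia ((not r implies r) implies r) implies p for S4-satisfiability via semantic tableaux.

1. not Dia Dia ((not r implies r) implies r) implies p, w0
2. p, w0   [implies-rule on 1 (branches; this branch)]
Accessibility: w0Rw0

Satisfiable (open branch found)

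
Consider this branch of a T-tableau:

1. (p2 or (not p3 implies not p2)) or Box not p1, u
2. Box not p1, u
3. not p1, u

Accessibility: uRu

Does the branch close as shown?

No, open

No atom appears with both signs at the same world.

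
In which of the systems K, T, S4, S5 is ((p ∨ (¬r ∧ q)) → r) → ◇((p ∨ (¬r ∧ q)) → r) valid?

T, S4, S5

K-tableau for the negation ¬(((p ∨ (¬r ∧ q)) → r) → ◇((p ∨ (¬r ∧ q)) → r)):
1. ¬(((p ∨ (¬r ∧ q)) → r) → ◇((p ∨ (¬r ∧ q)) → r)), 0
2. (p ∨ (¬r ∧ q)) → r, 0
3. ¬◇((p ∨ (¬r ∧ q)) → r), 0
4. r, 0
Complete open branch: countermodel on a K-frame, so not valid in K.
T-tableau for the negation ¬(((p ∨ (¬r ∧ q)) → r) → ◇((p ∨ (¬r ∧ q)) → r)):
1. ¬(((p ∨ (¬r ∧ q)) → r) → ◇((p ∨ (¬r ∧ q)) → r)), 0
2. (p ∨ (¬r ∧ q)) → r, 0
3. ¬◇((p ∨ (¬r ∧ q)) → r), 0
4. ¬((p ∨ (¬r ∧ q)) → r), 0
5. p ∨ (¬r ∧ q), 0
6. ¬r, 0
7. ¬(p ∨ (¬r ∧ q)), 0
8. ¬p, 0
9. ¬(¬r ∧ q), 0
10. ¬r ∧ q, 0
11. q, 0
12. ¬q, 0
Accessibility: 0R0
Branch closes: q and ¬q both at 0.
Every branch closes (one shown): valid in T, hence also in S4, S5 (every theorem of T is a theorem of S4 and S5).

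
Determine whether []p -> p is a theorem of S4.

Tableau for the negation ~([]p -> p):
1. ~([]p -> p), w0
2. []p, w0   [~->-rule on 1]
3. ~p, w0   [~->-rule on 1]
4. p, w0   [[]-rule on 2 via w0Rw0]
Accessibility: w0Rw0
Branch closes: p and ~p both at w0.
All branches of the negation close; one closing branch shown above.

Yes, valid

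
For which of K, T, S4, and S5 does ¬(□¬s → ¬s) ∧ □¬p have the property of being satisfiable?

K-tableau for the formula:
1. ¬(□¬s → ¬s) ∧ □¬p, 0
2. ¬(□¬s → ¬s), 0   [∧-rule on 1]
3. □¬p, 0   [∧-rule on 1]
4. □¬s, 0   [¬→-rule on 2]
5. s, 0   [¬→-rule on 2]
Complete open branch: satisfiable in K.
T-tableau for the formula:
1. ¬(□¬s → ¬s) ∧ □¬p, 0
2. ¬(□¬s → ¬s), 0   [∧-rule on 1]
3. □¬p, 0   [∧-rule on 1]
4. □¬s, 0   [¬→-rule on 2]
5. s, 0   [¬→-rule on 2]
6. ¬p, 0   [□-rule on 3 via 0R0]
7. ¬s, 0   [□-rule on 4 via 0R0]
Accessibility: 0R0
Branch closes: s and ¬s both at 0.
Every branch closes (one shown): unsatisfiable in T, hence also in S4, S5 (every S4/S5-frame is a T-frame).

K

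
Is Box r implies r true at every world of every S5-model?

Valid

Tableau for the negation not (Box r implies r):
1. not (Box r implies r), w0
2. Box r, w0   [neg-implies-rule on 1]
3. not r, w0   [neg-implies-rule on 1]
4. r, w0   [Box-rule on 2 via w0Rw0]
Accessibility: w0Rw0
Branch closes: r and not r both at w0.
All branches of the negation close; one closing branch shown above.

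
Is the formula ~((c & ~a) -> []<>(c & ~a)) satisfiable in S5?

Unsatisfiable

1. ~((c & ~a) -> []<>(c & ~a)), w0
2. c & ~a, w0
3. ~[]<>(c & ~a), w0
4. c, w0
5. ~a, w0
6. ~<>(c & ~a), w1
7. ~(c & ~a), w0
8. ~(c & ~a), w1
9. a, w0
Accessibility: w0Rw0, w0Rw1, w1Rw0, w1Rw1
Branch closes: a and ~a both at w0.
Every branch closes; the branch above is one of them.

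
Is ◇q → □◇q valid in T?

No, not valid

Tableau for the negation ¬(◇q → □◇q):
1. ¬(◇q → □◇q), w0
2. ◇q, w0   [¬→-rule on 1]
3. ¬□◇q, w0   [¬→-rule on 1]
4. q, w1   [◇-rule on 2: fresh world w1, w0Rw1]
5. ¬◇q, w2   [¬□-rule on 3: fresh world w2, w0Rw2]
6. ¬q, w2   [¬◇-rule on 5 via w2Rw2]
Accessibility: w0Rw0, w0Rw1, w0Rw2, w1Rw1, w2Rw2
The negation has an open branch (countermodel exists).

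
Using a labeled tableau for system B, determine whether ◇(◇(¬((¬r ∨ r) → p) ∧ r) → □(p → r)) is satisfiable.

Satisfiable (open branch found)

1. ◇(◇(¬((¬r ∨ r) → p) ∧ r) → □(p → r)), u
2. ◇(¬((¬r ∨ r) → p) ∧ r) → □(p → r), v
3. □(p → r), v
4. p → r, u
5. p → r, v
6. r, u
7. r, v
Accessibility: uRu, uRv, vRu, vRv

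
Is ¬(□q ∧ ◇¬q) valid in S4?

Tableau for the negation □q ∧ ◇¬q:
1. □q ∧ ◇¬q, 0
2. □q, 0
3. ◇¬q, 0
4. q, 0
5. ¬q, 1
6. q, 1
Accessibility: 0R0, 0R1, 1R1
Branch closes: q and ¬q both at 1.
All branches of the negation close; one closing branch shown above.

Valid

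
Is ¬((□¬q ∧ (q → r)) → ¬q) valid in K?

Not valid

Tableau for the negation (□¬q ∧ (q → r)) → ¬q:
1. (□¬q ∧ (q → r)) → ¬q, 0
2. ¬q, 0
The negation has an open branch (countermodel exists).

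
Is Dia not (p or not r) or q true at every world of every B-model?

Invalid (countermodel exists)

Tableau for the negation not (Dia not (p or not r) or q):
1. not (Dia not (p or not r) or q), 0
2. not Dia not (p or not r), 0   [neg-or-rule on 1]
3. not q, 0   [neg-or-rule on 1]
4. p or not r, 0   [neg-Dia-rule on 2 via 0R0]
5. not r, 0   [or-rule on 4 (branches; this branch)]
Accessibility: 0R0
The negation has an open branch (countermodel exists).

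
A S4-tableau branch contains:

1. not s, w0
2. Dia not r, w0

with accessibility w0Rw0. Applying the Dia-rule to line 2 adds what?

a fresh world w1 with w0Rw1, and not r at w1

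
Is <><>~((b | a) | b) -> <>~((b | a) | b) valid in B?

Not valid

Tableau for the negation ~(<><>~((b | a) | b) -> <>~((b | a) | b)):
1. ~(<><>~((b | a) | b) -> <>~((b | a) | b)), 0
2. <><>~((b | a) | b), 0
3. ~<>~((b | a) | b), 0
4. (b | a) | b, 0
5. b, 0
6. <>~((b | a) | b), 1
7. (b | a) | b, 1
8. b, 1
9. ~((b | a) | b), 2
10. ~(b | a), 2
11. ~b, 2
12. ~a, 2
Accessibility: 0R0, 0R1, 1R0, 1R1, 1R2, 2R1, 2R2
The negation has an open branch (countermodel exists).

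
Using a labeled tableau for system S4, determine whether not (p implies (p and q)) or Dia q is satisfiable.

Yes, satisfiable

1. not (p implies (p and q)) or Dia q, 0
2. Dia q, 0
3. q, 1
Accessibility: 0R0, 0R1, 1R1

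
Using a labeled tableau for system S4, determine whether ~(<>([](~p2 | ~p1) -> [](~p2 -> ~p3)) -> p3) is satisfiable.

Satisfiable

1. ~(<>([](~p2 | ~p1) -> [](~p2 -> ~p3)) -> p3), 0
2. <>([](~p2 | ~p1) -> [](~p2 -> ~p3)), 0
3. ~p3, 0
4. [](~p2 | ~p1) -> [](~p2 -> ~p3), 1
5. [](~p2 -> ~p3), 1
6. ~p2 -> ~p3, 1
7. ~p3, 1
Accessibility: 0R0, 0R1, 1R1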